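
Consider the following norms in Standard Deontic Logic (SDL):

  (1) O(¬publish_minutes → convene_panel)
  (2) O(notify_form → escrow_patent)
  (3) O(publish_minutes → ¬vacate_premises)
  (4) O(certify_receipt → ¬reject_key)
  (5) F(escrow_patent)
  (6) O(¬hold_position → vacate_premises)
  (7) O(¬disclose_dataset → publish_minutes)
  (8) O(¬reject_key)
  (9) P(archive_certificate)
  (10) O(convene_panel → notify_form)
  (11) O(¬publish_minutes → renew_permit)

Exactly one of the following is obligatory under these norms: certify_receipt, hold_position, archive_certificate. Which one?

hold_position

F(escrow_patent) at premise 5 means O(¬escrow_patent).
Premise 2, O(notify_form → escrow_patent), contraposes to O(¬escrow_patent → ¬notify_form); with O(¬escrow_patent) we get O(¬notify_form).
Premise 10 is O(convene_panel → notify_form); contrapositively O(¬notify_form → ¬convene_panel). Since O(¬notify_form) holds, K gives O(¬convene_panel).
Premise 1 is O(¬publish_minutes → convene_panel); contrapositively O(¬convene_panel → publish_minutes). Since O(¬convene_panel) holds, K gives O(publish_minutes).
With premise 3, O(publish_minutes → ¬vacate_premises), the K-axiom yields O(¬vacate_premises).
The contrapositive of premise 6 (O(¬hold_position → vacate_premises)) is O(¬vacate_premises → hold_position), and O(¬vacate_premises) is already established, so O(hold_position).
So O(hold_position) holds — hold_position is obligatory. None of the other listed options is made obligatory by any chain of premises.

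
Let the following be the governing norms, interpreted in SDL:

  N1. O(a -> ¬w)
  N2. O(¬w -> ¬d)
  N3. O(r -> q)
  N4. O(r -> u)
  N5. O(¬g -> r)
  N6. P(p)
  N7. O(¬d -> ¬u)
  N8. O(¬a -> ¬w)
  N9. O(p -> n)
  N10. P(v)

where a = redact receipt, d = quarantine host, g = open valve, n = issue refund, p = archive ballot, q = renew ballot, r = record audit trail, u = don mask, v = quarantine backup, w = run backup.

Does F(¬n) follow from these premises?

No

Premise 9 is O(p -> n), but O(p) is not derivable from the premises (the permission P(p) asserts only ¬O(¬p), not O(p)), so it does not yield O(n).
No other premise forces O(n). An ideal world satisfying every premise can still have ¬n true, so F(¬n) is not derivable.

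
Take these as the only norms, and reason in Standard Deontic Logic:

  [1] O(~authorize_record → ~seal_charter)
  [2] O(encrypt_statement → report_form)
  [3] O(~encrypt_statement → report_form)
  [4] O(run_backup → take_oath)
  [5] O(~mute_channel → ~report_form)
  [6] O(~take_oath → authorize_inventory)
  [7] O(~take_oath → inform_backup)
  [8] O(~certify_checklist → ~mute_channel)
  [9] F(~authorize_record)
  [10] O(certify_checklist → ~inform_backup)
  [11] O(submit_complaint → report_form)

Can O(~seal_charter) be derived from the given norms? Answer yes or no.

No

Premise 1 is O(~authorize_record → ~seal_charter), but O(~authorize_record) is not derivable from the premises, so it does not yield O(~seal_charter).
No other premise forces O(~seal_charter). An ideal world satisfying every premise can still have ~seal_charter false, so O(~seal_charter) is not derivable.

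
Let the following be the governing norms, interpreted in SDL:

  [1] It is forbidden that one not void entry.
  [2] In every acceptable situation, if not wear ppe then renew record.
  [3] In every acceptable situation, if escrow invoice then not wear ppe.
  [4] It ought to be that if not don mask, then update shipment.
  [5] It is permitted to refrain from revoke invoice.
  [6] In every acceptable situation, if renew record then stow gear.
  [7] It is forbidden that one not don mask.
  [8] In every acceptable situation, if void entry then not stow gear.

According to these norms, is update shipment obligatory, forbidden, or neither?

Premise 4 is O(¬don_mask → update_shipment), but O(¬don_mask) is not derivable from the premises, so it does not yield O(update_shipment).
No premise or chain of K-axiom applications forces O(update_shipment), and none forces O(¬update_shipment). So update_shipment is neither obligatory nor forbidden under these norms.

Neither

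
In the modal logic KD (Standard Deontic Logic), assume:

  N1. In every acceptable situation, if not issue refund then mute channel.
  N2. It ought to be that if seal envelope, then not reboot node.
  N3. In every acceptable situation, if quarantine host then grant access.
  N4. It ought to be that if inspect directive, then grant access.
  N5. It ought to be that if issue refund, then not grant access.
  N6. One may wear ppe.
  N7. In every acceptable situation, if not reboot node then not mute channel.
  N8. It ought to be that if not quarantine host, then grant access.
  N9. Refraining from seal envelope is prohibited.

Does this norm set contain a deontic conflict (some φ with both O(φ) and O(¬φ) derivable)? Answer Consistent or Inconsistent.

Inconsistent

By case analysis on ¬quarantine_host: premise 8 gives O(¬quarantine_host → grant_access) and premise 3 gives O(quarantine_host → grant_access), so O(grant_access) either way.
Premise 5 is O(issue_refund → ¬grant_access); contrapositively O(grant_access → ¬issue_refund). Since O(grant_access) holds, K gives O(¬issue_refund).
From O(¬issue_refund) and premise 1, O(¬issue_refund → mute_channel), we obtain O(mute_channel).
Premise 7, O(¬reboot_node → ¬mute_channel), contraposes to O(mute_channel → reboot_node); with O(mute_channel) we get O(reboot_node).
The contrapositive of premise 2 (O(seal_envelope → ¬reboot_node)) is O(reboot_node → ¬seal_envelope), and O(reboot_node) is already established, so O(¬seal_envelope).
However, F(¬seal_envelope) at premise 9 amounts to O(seal_envelope).
We now have both O(¬seal_envelope) and O(seal_envelope) — seal_envelope is simultaneously obligatory and forbidden, violating the D-axiom.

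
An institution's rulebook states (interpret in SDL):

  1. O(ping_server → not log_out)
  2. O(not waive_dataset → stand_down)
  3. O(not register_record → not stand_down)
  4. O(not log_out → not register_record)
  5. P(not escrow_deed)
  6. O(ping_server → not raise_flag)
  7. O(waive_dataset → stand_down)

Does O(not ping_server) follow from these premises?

Yes

By case analysis on waive_dataset: premise 7 gives O(waive_dataset → stand_down) and premise 2 gives O(not waive_dataset → stand_down), so O(stand_down) either way.
The contrapositive of premise 3 (O(not register_record → not stand_down)) is O(stand_down → register_record), and O(stand_down) is already established, so O(register_record).
Premise 4, O(not log_out → not register_record), contraposes to O(register_record → log_out); with O(register_record) we get O(log_out).
Premise 1 is O(ping_server → not log_out); contrapositively O(log_out → not ping_server). Since O(log_out) holds, K gives O(not ping_server).
Premises 5, 6 do not contribute to this derivation.
So O(not ping_server) follows.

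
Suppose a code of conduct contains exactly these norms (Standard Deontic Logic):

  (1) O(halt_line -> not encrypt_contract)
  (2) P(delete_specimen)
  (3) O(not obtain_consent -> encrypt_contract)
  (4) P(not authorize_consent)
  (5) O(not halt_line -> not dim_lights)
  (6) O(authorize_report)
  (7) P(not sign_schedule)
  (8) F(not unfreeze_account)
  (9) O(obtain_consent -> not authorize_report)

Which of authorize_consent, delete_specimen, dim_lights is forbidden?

dim_lights

Premise 6 states O(authorize_report) outright.
Premise 9, O(obtain_consent -> not authorize_report), contraposes to O(authorize_report -> not obtain_consent); with O(authorize_report) we get O(not obtain_consent).
Premise 3 is O(not obtain_consent -> encrypt_contract); since O(not obtain_consent), deontic closure gives O(encrypt_contract).
The contrapositive of premise 1 (O(halt_line -> not encrypt_contract)) is O(encrypt_contract -> not halt_line), and O(encrypt_contract) is already established, so O(not halt_line).
With premise 5, O(not halt_line -> not dim_lights), the K-axiom yields O(not dim_lights).
So O(not dim_lights) holds, i.e. dim_lights is forbidden. None of the other listed options is forbidden under the premises.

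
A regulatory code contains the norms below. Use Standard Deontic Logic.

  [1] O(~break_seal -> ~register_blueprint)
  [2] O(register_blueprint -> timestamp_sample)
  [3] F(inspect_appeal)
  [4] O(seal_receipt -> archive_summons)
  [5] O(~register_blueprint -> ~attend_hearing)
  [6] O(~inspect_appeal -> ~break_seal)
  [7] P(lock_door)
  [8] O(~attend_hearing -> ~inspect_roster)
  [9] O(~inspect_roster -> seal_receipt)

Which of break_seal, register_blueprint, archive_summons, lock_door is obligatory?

archive_summons

F(inspect_appeal) at premise 3 means O(~inspect_appeal).
Applying K to premise 6 (O(~inspect_appeal -> ~break_seal)) and O(~inspect_appeal) yields O(~break_seal).
From O(~break_seal) and premise 1, O(~break_seal -> ~register_blueprint), we obtain O(~register_blueprint).
From O(~register_blueprint) and premise 5, O(~register_blueprint -> ~attend_hearing), we obtain O(~attend_hearing).
With premise 8, O(~attend_hearing -> ~inspect_roster), the K-axiom yields O(~inspect_roster).
Applying K to premise 9 (O(~inspect_roster -> seal_receipt)) and O(~inspect_roster) yields O(seal_receipt).
From O(seal_receipt) and premise 4, O(seal_receipt -> archive_summons), we obtain O(archive_summons).
So O(archive_summons) holds — archive_summons is obligatory. None of the other listed options is made obligatory by any chain of premises.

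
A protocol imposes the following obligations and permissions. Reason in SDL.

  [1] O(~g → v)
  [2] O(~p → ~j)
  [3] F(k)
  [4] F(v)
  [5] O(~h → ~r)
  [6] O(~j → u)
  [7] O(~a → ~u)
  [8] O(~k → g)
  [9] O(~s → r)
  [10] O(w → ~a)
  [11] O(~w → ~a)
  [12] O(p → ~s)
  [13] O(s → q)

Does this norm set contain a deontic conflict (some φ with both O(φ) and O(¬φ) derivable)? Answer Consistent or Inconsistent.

Consistent

Premise 1 is O(~g → v), but O(~g) is not derivable from the premises, so it does not yield O(v).
So O(v) is not derivable, and the apparent clash with O(~v) does not arise.
A world satisfying every obligation exists (e.g. a=false, g=true, h=true, j=true, k=false, p=true, q=false, r=true, s=false, u=false, v=false, w=false); no atom is both obligatory and forbidden, so the set is consistent.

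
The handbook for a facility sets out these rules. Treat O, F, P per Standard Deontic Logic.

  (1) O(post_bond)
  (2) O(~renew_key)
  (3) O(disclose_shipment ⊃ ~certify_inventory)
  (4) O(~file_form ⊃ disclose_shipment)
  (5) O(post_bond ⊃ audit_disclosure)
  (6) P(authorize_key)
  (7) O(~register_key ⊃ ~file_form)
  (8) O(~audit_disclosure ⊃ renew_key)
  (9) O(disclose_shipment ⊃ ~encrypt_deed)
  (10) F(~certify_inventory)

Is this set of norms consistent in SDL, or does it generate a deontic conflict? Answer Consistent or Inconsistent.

Consistent

Premise 8 is O(~audit_disclosure ⊃ renew_key), but O(~audit_disclosure) is not derivable from the premises, so it does not yield O(renew_key).
So O(renew_key) is not derivable, and the apparent clash with O(~renew_key) does not arise.
A world satisfying every obligation exists (e.g. audit_disclosure=true, authorize_key=false, certify_inventory=true, disclose_shipment=false, encrypt_deed=false, file_form=true, post_bond=true, register_key=true, renew_key=false); no atom is both obligatory and forbidden, so the set is consistent.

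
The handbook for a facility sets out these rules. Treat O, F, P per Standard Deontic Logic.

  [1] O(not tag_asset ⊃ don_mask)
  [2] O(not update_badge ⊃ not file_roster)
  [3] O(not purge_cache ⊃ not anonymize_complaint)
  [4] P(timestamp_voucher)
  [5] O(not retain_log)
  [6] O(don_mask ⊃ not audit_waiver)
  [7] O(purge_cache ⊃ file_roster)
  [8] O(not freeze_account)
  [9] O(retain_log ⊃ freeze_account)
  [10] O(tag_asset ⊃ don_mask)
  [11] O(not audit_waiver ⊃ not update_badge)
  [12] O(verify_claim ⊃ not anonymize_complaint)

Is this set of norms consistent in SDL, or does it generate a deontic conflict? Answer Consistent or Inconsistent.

Consistent

Premise 9 is O(retain_log ⊃ freeze_account), but O(retain_log) is not derivable from the premises, so it does not yield O(freeze_account).
So O(freeze_account) is not derivable, and the apparent clash with O(not freeze_account) does not arise.
A world satisfying every obligation exists (e.g. anonymize_complaint=false, audit_waiver=false, don_mask=true, file_roster=false, freeze_account=false, purge_cache=false, retain_log=false, tag_asset=false, timestamp_voucher=false, update_badge=false, verify_claim=false); no atom is both obligatory and forbidden, so the set is consistent.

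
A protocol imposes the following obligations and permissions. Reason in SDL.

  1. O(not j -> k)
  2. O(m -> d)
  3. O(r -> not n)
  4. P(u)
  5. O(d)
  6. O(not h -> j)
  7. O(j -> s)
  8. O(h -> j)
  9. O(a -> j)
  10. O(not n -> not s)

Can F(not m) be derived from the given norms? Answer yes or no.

Premise 2 is O(m -> d); even if O(d) held, inferring O(m) would be affirming the consequent — invalid.
No other premise forces O(m). An ideal world satisfying every premise can still have not m true, so F(not m) is not derivable.

No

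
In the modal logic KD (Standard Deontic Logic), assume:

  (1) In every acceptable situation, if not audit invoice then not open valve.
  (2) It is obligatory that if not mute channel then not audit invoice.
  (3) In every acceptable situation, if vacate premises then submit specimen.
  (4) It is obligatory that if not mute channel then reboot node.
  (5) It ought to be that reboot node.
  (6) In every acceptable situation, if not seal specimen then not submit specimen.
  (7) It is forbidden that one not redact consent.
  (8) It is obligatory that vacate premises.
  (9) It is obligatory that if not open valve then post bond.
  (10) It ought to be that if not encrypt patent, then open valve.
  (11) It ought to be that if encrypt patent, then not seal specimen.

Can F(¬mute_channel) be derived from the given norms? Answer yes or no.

Yes

Premise 8 states O(vacate_premises) outright.
From O(vacate_premises) and premise 3, O(vacate_premises → submit_specimen), we obtain O(submit_specimen).
The contrapositive of premise 6 (O(¬seal_specimen → ¬submit_specimen)) is O(submit_specimen → seal_specimen), and O(submit_specimen) is already established, so O(seal_specimen).
Premise 11, O(encrypt_patent → ¬seal_specimen), contraposes to O(seal_specimen → ¬encrypt_patent); with O(seal_specimen) we get O(¬encrypt_patent).
Applying K to premise 10 (O(¬encrypt_patent → open_valve)) and O(¬encrypt_patent) yields O(open_valve).
The contrapositive of premise 1 (O(¬audit_invoice → ¬open_valve)) is O(open_valve → audit_invoice), and O(open_valve) is already established, so O(audit_invoice).
Premise 2, O(¬mute_channel → ¬audit_invoice), contraposes to O(audit_invoice → mute_channel); with O(audit_invoice) we get O(mute_channel).
Premises 4, 5, 7, 9 do not contribute to this derivation.
So O(mute_channel) holds, i.e. F(¬mute_channel). The claim follows.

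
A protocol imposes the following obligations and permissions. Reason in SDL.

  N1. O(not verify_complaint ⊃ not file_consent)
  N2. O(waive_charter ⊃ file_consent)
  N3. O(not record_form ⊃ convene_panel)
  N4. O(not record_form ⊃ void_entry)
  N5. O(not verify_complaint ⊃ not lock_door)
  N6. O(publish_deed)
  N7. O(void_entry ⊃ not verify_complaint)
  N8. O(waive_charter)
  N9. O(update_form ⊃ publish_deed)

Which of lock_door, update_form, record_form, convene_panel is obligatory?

Premise 8 states O(waive_charter) outright.
Applying K to premise 2 (O(waive_charter ⊃ file_consent)) and O(waive_charter) yields O(file_consent).
Premise 1, O(not verify_complaint ⊃ not file_consent), contraposes to O(file_consent ⊃ verify_complaint); with O(file_consent) we get O(verify_complaint).
Premise 7, O(void_entry ⊃ not verify_complaint), contraposes to O(verify_complaint ⊃ not void_entry); with O(verify_complaint) we get O(not void_entry).
Premise 4 is O(not record_form ⊃ void_entry); contrapositively O(not void_entry ⊃ record_form). Since O(not void_entry) holds, K gives O(record_form).
So O(record_form) holds — record_form is obligatory. None of the other listed options is made obligatory by any chain of premises.

record_form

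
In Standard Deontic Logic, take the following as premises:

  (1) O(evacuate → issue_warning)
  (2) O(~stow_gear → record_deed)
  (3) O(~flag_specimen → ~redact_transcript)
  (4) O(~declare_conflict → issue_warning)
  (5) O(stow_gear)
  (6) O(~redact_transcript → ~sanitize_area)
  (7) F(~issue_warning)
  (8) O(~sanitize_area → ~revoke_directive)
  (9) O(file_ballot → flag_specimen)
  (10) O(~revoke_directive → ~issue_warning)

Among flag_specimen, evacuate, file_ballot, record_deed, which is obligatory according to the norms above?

flag_specimen

Premise 7 is F(~issue_warning), i.e. O(issue_warning).
Premise 10, O(~revoke_directive → ~issue_warning), contraposes to O(issue_warning → revoke_directive); with O(issue_warning) we get O(revoke_directive).
Premise 8, O(~sanitize_area → ~revoke_directive), contraposes to O(revoke_directive → sanitize_area); with O(revoke_directive) we get O(sanitize_area).
The contrapositive of premise 6 (O(~redact_transcript → ~sanitize_area)) is O(sanitize_area → redact_transcript), and O(sanitize_area) is already established, so O(redact_transcript).
The contrapositive of premise 3 (O(~flag_specimen → ~redact_transcript)) is O(redact_transcript → flag_specimen), and O(redact_transcript) is already established, so O(flag_specimen).
So O(flag_specimen) holds — flag_specimen is obligatory. None of the other listed options is made obligatory by any chain of premises.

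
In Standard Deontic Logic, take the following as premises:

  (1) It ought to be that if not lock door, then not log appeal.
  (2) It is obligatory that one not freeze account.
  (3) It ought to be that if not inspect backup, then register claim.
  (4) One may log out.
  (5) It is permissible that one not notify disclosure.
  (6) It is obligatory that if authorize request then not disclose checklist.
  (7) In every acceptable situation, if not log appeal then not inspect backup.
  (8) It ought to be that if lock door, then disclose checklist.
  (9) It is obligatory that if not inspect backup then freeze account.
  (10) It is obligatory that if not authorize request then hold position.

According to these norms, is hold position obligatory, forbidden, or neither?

Obligatory

Premise 2 gives O(¬freeze_account).
The contrapositive of premise 9 (O(¬inspect_backup → freeze_account)) is O(¬freeze_account → inspect_backup), and O(¬freeze_account) is already established, so O(inspect_backup).
The contrapositive of premise 7 (O(¬log_appeal → ¬inspect_backup)) is O(inspect_backup → log_appeal), and O(inspect_backup) is already established, so O(log_appeal).
The contrapositive of premise 1 (O(¬lock_door → ¬log_appeal)) is O(log_appeal → lock_door), and O(log_appeal) is already established, so O(lock_door).
Premise 8 is O(lock_door → disclose_checklist); since O(lock_door), deontic closure gives O(disclose_checklist).
Premise 6, O(authorize_request → ¬disclose_checklist), contraposes to O(disclose_checklist → ¬authorize_request); with O(disclose_checklist) we get O(¬authorize_request).
From O(¬authorize_request) and premise 10, O(¬authorize_request → hold_position), we obtain O(hold_position).
Premises 3, 4, 5 do not contribute to this derivation.
Hence hold_position is obligatory.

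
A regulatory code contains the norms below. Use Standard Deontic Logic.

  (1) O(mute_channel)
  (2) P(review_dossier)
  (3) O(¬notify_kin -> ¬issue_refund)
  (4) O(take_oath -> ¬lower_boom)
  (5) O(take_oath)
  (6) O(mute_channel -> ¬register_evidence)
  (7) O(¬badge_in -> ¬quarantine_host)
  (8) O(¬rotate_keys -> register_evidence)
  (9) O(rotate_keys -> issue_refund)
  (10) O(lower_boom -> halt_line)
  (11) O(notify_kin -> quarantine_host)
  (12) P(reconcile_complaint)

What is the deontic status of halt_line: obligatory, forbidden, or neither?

Premise 10 is O(lower_boom -> halt_line), but O(lower_boom) is not derivable from the premises, so it does not yield O(halt_line).
No premise or chain of K-axiom applications forces O(halt_line), and none forces O(¬halt_line). So halt_line is neither obligatory nor forbidden under these norms.

Neither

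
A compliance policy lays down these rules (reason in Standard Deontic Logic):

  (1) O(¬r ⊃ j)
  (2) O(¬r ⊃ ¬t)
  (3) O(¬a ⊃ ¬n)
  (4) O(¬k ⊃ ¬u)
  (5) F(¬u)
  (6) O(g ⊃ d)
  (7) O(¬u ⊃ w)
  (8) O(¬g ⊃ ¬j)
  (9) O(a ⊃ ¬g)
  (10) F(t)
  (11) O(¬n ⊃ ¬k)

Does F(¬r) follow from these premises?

Yes

Premise 5 is F(¬u), i.e. O(u).
Premise 4 is O(¬k ⊃ ¬u); contrapositively O(u ⊃ k). Since O(u) holds, K gives O(k).
The contrapositive of premise 11 (O(¬n ⊃ ¬k)) is O(k ⊃ n), and O(k) is already established, so O(n).
Premise 3 is O(¬a ⊃ ¬n); contrapositively O(n ⊃ a). Since O(n) holds, K gives O(a).
From O(a) and premise 9, O(a ⊃ ¬g), we obtain O(¬g).
From O(¬g) and premise 8, O(¬g ⊃ ¬j), we obtain O(¬j).
Premise 1, O(¬r ⊃ j), contraposes to O(¬j ⊃ r); with O(¬j) we get O(r).
Premises 2, 6, 7, 10 do not contribute to this derivation.
So O(r) holds, i.e. F(¬r). The claim follows.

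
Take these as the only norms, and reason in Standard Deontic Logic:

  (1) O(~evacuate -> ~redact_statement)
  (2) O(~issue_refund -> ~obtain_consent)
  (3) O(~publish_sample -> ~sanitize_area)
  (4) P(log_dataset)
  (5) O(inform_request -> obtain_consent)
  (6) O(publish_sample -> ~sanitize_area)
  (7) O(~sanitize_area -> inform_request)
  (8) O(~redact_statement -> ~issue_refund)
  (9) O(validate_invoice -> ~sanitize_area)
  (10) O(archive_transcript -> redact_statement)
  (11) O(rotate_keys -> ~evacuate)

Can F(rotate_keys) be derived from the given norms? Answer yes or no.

By case analysis on ~publish_sample: premise 3 gives O(~publish_sample -> ~sanitize_area) and premise 6 gives O(publish_sample -> ~sanitize_area), so O(~sanitize_area) either way.
Premise 7 is O(~sanitize_area -> inform_request); since O(~sanitize_area), deontic closure gives O(inform_request).
From O(inform_request) and premise 5, O(inform_request -> obtain_consent), we obtain O(obtain_consent).
The contrapositive of premise 2 (O(~issue_refund -> ~obtain_consent)) is O(obtain_consent -> issue_refund), and O(obtain_consent) is already established, so O(issue_refund).
Premise 8 is O(~redact_statement -> ~issue_refund); contrapositively O(issue_refund -> redact_statement). Since O(issue_refund) holds, K gives O(redact_statement).
Premise 1, O(~evacuate -> ~redact_statement), contraposes to O(redact_statement -> evacuate); with O(redact_statement) we get O(evacuate).
The contrapositive of premise 11 (O(rotate_keys -> ~evacuate)) is O(evacuate -> ~rotate_keys), and O(evacuate) is already established, so O(~rotate_keys).
Premises 4, 9, 10 do not contribute to this derivation.
So O(~rotate_keys) holds, i.e. F(rotate_keys). The claim follows.

Yes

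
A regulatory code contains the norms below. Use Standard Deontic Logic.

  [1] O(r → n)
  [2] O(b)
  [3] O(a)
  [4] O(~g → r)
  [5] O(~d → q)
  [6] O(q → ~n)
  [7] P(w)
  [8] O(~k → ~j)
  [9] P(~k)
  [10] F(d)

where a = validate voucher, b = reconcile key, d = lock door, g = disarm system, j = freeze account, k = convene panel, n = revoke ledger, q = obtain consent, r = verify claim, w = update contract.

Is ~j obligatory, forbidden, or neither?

Neither

Premise 8 is O(~k → ~j), but O(~k) is not derivable from the premises (the permission P(~k) asserts only ~O(k), not O(~k)), so it does not yield O(~j).
No premise or chain of K-axiom applications forces O(~j), and none forces O(j). So ~j is neither obligatory nor forbidden under these norms.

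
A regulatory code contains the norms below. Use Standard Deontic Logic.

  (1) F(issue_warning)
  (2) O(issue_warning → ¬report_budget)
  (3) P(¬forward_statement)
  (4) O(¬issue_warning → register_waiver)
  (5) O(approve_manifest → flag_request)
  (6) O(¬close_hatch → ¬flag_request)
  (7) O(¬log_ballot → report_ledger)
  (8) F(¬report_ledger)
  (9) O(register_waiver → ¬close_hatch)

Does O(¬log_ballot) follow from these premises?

No

Premise 7 is O(¬log_ballot → report_ledger); even if O(report_ledger) held, inferring O(¬log_ballot) would be affirming the consequent — invalid.
No other premise forces O(¬log_ballot). An ideal world satisfying every premise can still have ¬log_ballot false, so O(¬log_ballot) is not derivable.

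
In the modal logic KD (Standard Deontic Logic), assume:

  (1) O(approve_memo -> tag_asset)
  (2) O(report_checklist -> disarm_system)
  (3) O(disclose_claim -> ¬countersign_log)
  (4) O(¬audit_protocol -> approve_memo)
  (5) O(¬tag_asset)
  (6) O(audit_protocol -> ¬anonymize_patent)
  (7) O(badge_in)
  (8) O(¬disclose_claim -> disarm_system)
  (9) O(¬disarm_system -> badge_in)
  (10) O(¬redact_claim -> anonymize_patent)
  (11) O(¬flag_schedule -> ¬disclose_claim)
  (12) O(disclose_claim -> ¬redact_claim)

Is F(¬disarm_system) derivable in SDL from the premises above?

From premise 5 we have O(¬tag_asset).
Premise 1 is O(approve_memo -> tag_asset); contrapositively O(¬tag_asset -> ¬approve_memo). Since O(¬tag_asset) holds, K gives O(¬approve_memo).
Premise 4, O(¬audit_protocol -> approve_memo), contraposes to O(¬approve_memo -> audit_protocol); with O(¬approve_memo) we get O(audit_protocol).
Applying K to premise 6 (O(audit_protocol -> ¬anonymize_patent)) and O(audit_protocol) yields O(¬anonymize_patent).
The contrapositive of premise 10 (O(¬redact_claim -> anonymize_patent)) is O(¬anonymize_patent -> redact_claim), and O(¬anonymize_patent) is already established, so O(redact_claim).
The contrapositive of premise 12 (O(disclose_claim -> ¬redact_claim)) is O(redact_claim -> ¬disclose_claim), and O(redact_claim) is already established, so O(¬disclose_claim).
With premise 8, O(¬disclose_claim -> disarm_system), the K-axiom yields O(disarm_system).
Premises 2, 3, 7, 9, 11 do not contribute to this derivation.
So O(disarm_system) holds, i.e. F(¬disarm_system). The claim follows.

Yes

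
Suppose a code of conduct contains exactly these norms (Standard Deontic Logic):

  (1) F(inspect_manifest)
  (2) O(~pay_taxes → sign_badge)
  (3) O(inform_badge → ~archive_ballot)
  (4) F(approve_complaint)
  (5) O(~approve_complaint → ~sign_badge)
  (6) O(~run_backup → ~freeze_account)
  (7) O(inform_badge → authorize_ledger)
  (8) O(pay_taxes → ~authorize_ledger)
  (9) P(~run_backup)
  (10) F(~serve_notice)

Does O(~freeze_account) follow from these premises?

Premise 6 is O(~run_backup → ~freeze_account), but O(~run_backup) is not derivable from the premises (the permission P(~run_backup) asserts only ~O(run_backup), not O(~run_backup)), so it does not yield O(~freeze_account).
No other premise forces O(~freeze_account). An ideal world satisfying every premise can still have ~freeze_account false, so O(~freeze_account) is not derivable.

No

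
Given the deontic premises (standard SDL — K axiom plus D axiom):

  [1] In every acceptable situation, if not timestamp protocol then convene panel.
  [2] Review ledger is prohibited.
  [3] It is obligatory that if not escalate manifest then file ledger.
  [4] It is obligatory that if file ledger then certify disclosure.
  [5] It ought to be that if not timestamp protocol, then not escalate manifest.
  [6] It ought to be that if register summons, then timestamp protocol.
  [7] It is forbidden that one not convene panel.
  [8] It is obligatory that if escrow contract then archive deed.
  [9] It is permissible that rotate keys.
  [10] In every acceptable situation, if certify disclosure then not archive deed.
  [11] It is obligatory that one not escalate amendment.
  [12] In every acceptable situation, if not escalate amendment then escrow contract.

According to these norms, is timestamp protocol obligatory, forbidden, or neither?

Premise 11 gives O(¬escalate_amendment).
With premise 12, O(¬escalate_amendment → escrow_contract), the K-axiom yields O(escrow_contract).
Applying K to premise 8 (O(escrow_contract → archive_deed)) and O(escrow_contract) yields O(archive_deed).
Premise 10 is O(certify_disclosure → ¬archive_deed); contrapositively O(archive_deed → ¬certify_disclosure). Since O(archive_deed) holds, K gives O(¬certify_disclosure).
Premise 4 is O(file_ledger → certify_disclosure); contrapositively O(¬certify_disclosure → ¬file_ledger). Since O(¬certify_disclosure) holds, K gives O(¬file_ledger).
Premise 3 is O(¬escalate_manifest → file_ledger); contrapositively O(¬file_ledger → escalate_manifest). Since O(¬file_ledger) holds, K gives O(escalate_manifest).
Premise 5, O(¬timestamp_protocol → ¬escalate_manifest), contraposes to O(escalate_manifest → timestamp_protocol); with O(escalate_manifest) we get O(timestamp_protocol).
Premises 1, 2, 6, 7, 9 do not contribute to this derivation.
Hence timestamp_protocol is obligatory.

Obligatory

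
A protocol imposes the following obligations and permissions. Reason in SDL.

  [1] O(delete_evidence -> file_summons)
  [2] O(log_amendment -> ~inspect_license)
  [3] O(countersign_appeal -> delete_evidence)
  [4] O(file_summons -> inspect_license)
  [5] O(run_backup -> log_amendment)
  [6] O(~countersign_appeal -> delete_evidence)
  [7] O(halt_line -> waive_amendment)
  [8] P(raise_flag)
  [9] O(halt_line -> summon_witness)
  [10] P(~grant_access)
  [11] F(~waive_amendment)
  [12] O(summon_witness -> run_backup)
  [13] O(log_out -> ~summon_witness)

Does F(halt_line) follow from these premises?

Premises 3 and 6 are O(countersign_appeal -> delete_evidence) and O(~countersign_appeal -> delete_evidence); every ideal world satisfies countersign_appeal or ~countersign_appeal, so in either case delete_evidence holds — hence O(delete_evidence).
From O(delete_evidence) and premise 1, O(delete_evidence -> file_summons), we obtain O(file_summons).
Premise 4 is O(file_summons -> inspect_license); since O(file_summons), deontic closure gives O(inspect_license).
Premise 2 is O(log_amendment -> ~inspect_license); contrapositively O(inspect_license -> ~log_amendment). Since O(inspect_license) holds, K gives O(~log_amendment).
Premise 5 is O(run_backup -> log_amendment); contrapositively O(~log_amendment -> ~run_backup). Since O(~log_amendment) holds, K gives O(~run_backup).
Premise 12, O(summon_witness -> run_backup), contraposes to O(~run_backup -> ~summon_witness); with O(~run_backup) we get O(~summon_witness).
The contrapositive of premise 9 (O(halt_line -> summon_witness)) is O(~summon_witness -> ~halt_line), and O(~summon_witness) is already established, so O(~halt_line).
Premises 7, 8, 10, 11, 13 do not contribute to this derivation.
So O(~halt_line) holds, i.e. F(halt_line). The claim follows.

Yes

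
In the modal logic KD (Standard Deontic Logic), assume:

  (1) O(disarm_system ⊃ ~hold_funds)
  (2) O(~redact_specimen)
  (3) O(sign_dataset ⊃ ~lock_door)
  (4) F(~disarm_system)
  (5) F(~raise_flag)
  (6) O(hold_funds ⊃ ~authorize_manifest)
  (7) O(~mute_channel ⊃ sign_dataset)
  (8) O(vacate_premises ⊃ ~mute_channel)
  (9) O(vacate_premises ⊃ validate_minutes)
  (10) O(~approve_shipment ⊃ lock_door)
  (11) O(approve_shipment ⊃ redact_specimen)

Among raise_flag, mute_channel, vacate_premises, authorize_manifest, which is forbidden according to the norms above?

vacate_premises

Premise 2 states O(~redact_specimen) outright.
The contrapositive of premise 11 (O(approve_shipment ⊃ redact_specimen)) is O(~redact_specimen ⊃ ~approve_shipment), and O(~redact_specimen) is already established, so O(~approve_shipment).
Applying K to premise 10 (O(~approve_shipment ⊃ lock_door)) and O(~approve_shipment) yields O(lock_door).
Premise 3 is O(sign_dataset ⊃ ~lock_door); contrapositively O(lock_door ⊃ ~sign_dataset). Since O(lock_door) holds, K gives O(~sign_dataset).
The contrapositive of premise 7 (O(~mute_channel ⊃ sign_dataset)) is O(~sign_dataset ⊃ mute_channel), and O(~sign_dataset) is already established, so O(mute_channel).
Premise 8, O(vacate_premises ⊃ ~mute_channel), contraposes to O(mute_channel ⊃ ~vacate_premises); with O(mute_channel) we get O(~vacate_premises).
So O(~vacate_premises) holds, i.e. vacate_premises is forbidden. None of the other listed options is forbidden under the premises.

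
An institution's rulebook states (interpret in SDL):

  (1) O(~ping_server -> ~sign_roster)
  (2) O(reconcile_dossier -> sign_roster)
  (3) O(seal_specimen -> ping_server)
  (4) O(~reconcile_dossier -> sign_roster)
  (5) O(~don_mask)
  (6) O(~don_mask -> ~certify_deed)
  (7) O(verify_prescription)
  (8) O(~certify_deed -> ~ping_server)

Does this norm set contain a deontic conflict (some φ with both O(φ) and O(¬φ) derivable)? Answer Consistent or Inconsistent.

Inconsistent

Premises 2 and 4 are O(reconcile_dossier -> sign_roster) and O(~reconcile_dossier -> sign_roster); every ideal world satisfies reconcile_dossier or ~reconcile_dossier, so in either case sign_roster holds — hence O(sign_roster).
The contrapositive of premise 1 (O(~ping_server -> ~sign_roster)) is O(sign_roster -> ping_server), and O(sign_roster) is already established, so O(ping_server).
Premise 8 is O(~certify_deed -> ~ping_server); contrapositively O(ping_server -> certify_deed). Since O(ping_server) holds, K gives O(certify_deed).
Premise 6, O(~don_mask -> ~certify_deed), contraposes to O(certify_deed -> don_mask); with O(certify_deed) we get O(don_mask).
However, premise 5 gives O(~don_mask).
We now have both O(don_mask) and O(~don_mask) — don_mask is simultaneously obligatory and forbidden, violating the D-axiom.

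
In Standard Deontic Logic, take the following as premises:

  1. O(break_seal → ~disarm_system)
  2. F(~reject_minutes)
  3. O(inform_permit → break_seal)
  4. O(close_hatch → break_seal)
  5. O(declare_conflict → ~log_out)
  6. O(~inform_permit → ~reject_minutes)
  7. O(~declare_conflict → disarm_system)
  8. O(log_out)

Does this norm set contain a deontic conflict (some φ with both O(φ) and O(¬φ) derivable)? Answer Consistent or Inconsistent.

F(~reject_minutes) at premise 2 means O(reject_minutes).
Premise 6 is O(~inform_permit → ~reject_minutes); contrapositively O(reject_minutes → inform_permit). Since O(reject_minutes) holds, K gives O(inform_permit).
With premise 3, O(inform_permit → break_seal), the K-axiom yields O(break_seal).
From O(break_seal) and premise 1, O(break_seal → ~disarm_system), we obtain O(~disarm_system).
Premise 7, O(~declare_conflict → disarm_system), contraposes to O(~disarm_system → declare_conflict); with O(~disarm_system) we get O(declare_conflict).
Premise 5 is O(declare_conflict → ~log_out); since O(declare_conflict), deontic closure gives O(~log_out).
However, premise 8 gives O(log_out).
We now have both O(~log_out) and O(log_out) — log_out is simultaneously obligatory and forbidden, violating the D-axiom.

Inconsistent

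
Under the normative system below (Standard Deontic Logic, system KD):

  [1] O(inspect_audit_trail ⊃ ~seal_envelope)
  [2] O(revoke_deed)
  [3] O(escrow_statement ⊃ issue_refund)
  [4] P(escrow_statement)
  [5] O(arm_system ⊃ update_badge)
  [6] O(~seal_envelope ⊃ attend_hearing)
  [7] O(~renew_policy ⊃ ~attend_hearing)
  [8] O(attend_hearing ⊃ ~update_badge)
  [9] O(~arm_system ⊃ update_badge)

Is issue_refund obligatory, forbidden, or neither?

Neither

Premise 3 is O(escrow_statement ⊃ issue_refund), but O(escrow_statement) is not derivable from the premises (the permission P(escrow_statement) asserts only ~O(~escrow_statement), not O(escrow_statement)), so it does not yield O(issue_refund).
No premise or chain of K-axiom applications forces O(issue_refund), and none forces O(~issue_refund). So issue_refund is neither obligatory nor forbidden under these norms.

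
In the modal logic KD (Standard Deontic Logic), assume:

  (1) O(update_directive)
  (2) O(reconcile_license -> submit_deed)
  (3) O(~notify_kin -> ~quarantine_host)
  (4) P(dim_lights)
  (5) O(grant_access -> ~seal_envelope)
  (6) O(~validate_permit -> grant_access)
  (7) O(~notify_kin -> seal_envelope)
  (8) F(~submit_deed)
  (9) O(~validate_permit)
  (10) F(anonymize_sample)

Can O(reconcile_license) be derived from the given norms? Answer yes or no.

No

Premise 2 is O(reconcile_license -> submit_deed); even if O(submit_deed) held, inferring O(reconcile_license) would be affirming the consequent — invalid.
No other premise forces O(reconcile_license). An ideal world satisfying every premise can still have reconcile_license false, so O(reconcile_license) is not derivable.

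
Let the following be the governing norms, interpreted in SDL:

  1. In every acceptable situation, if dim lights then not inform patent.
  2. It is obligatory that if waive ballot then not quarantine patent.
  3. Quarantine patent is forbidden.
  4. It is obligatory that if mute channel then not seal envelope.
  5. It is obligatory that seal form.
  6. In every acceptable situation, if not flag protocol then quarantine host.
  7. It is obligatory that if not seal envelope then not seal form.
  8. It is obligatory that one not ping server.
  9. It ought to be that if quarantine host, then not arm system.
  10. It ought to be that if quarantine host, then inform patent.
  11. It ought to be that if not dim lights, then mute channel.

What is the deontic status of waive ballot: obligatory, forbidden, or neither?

Premise 2 is O(waive_ballot → ¬quarantine_patent); even if O(¬quarantine_patent) held, inferring O(waive_ballot) would be affirming the consequent — invalid.
No premise or chain of K-axiom applications forces O(waive_ballot), and none forces O(¬waive_ballot). So waive_ballot is neither obligatory nor forbidden under these norms.

Neither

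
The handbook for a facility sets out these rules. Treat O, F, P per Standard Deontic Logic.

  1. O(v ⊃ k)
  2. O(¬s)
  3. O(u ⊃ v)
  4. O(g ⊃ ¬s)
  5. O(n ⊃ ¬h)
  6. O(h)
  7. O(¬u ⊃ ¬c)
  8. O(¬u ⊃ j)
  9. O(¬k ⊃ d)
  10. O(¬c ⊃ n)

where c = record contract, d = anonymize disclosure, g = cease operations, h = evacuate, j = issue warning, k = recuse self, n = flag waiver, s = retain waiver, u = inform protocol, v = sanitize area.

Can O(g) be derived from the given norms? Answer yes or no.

Premise 4 is O(g ⊃ ¬s); even if O(¬s) held, inferring O(g) would be affirming the consequent — invalid.
No other premise forces O(g). An ideal world satisfying every premise can still have g false, so O(g) is not derivable.

No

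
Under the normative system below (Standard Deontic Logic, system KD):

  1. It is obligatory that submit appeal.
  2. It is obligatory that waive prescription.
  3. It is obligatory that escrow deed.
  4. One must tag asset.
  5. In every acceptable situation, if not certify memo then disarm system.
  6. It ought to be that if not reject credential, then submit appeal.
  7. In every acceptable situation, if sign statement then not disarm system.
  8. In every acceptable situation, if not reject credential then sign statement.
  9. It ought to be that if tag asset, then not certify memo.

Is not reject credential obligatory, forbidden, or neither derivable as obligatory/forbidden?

Forbidden

From premise 4 we have O(tag_asset).
From O(tag_asset) and premise 9, O(tag_asset → ¬certify_memo), we obtain O(¬certify_memo).
From O(¬certify_memo) and premise 5, O(¬certify_memo → disarm_system), we obtain O(disarm_system).
Premise 7 is O(sign_statement → ¬disarm_system); contrapositively O(disarm_system → ¬sign_statement). Since O(disarm_system) holds, K gives O(¬sign_statement).
Premise 8 is O(¬reject_credential → sign_statement); contrapositively O(¬sign_statement → reject_credential). Since O(¬sign_statement) holds, K gives O(reject_credential).
Premises 1, 2, 3, 6 do not contribute to this derivation.
Thus O(reject_credential), which is F(¬reject_credential): ¬reject_credential is forbidden.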